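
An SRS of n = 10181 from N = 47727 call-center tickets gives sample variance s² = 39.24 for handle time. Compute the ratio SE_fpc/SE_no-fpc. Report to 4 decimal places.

0.8870

f = n/N = 10181/47727 = 0.21331741.
SE_no-fpc = √(s²/n) = 0.062082512; SE_fpc = √((1−f)s²/n) = 0.055064164.
Ratio = √(1−f) = 0.88695129.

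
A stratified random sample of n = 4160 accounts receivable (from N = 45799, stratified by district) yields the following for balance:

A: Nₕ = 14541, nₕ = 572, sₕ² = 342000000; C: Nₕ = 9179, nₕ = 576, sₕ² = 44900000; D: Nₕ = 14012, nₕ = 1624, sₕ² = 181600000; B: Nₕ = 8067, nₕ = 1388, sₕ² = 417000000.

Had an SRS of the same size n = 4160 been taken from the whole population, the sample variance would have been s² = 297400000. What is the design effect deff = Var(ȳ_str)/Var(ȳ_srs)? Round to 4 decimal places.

1.1971

Var(ȳ_str) = Σ Wₕ²(1−fₕ)sₕ²/nₕ with Wₕ = Nₕ/45799:
  A: (14541/45799)²·(1−572/14541)·342000000/572 = 57899.882
  C: (9179/45799)²·(1−576/9179)·44900000/576 = 2934.6557
  D: (14012/45799)²·(1−1624/14012)·181600000/1624 = 9253.7796
  B: (8067/45799)²·(1−1388/8067)·417000000/1388 = 7717.1705
  → Var(ȳ_str) = 77805.488.
Var(ȳ_srs) = (1 − 4160/45799)·297400000/4160 = 64996.793.
deff = 77805.488 / 64996.793 = 1.1971.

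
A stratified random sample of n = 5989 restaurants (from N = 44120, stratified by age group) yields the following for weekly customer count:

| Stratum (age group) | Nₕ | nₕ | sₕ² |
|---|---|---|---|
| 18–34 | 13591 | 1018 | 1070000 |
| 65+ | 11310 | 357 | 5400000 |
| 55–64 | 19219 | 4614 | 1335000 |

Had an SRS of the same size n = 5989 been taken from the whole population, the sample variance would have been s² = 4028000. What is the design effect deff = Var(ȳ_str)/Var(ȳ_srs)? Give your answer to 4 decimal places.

1.8866

Var(ȳ_str) = Σ Wₕ²(1−fₕ)sₕ²/nₕ with Wₕ = Nₕ/44120:
  18–34: (13591/44120)²·(1−1018/13591)·1070000/1018 = 92.268895
  65+: (11310/44120)²·(1−357/11310)·5400000/357 = 962.60969
  55–64: (19219/44120)²·(1−4614/19219)·1335000/4614 = 41.72199
  → Var(ȳ_str) = 1096.6006.
Var(ȳ_srs) = (1 − 5989/44120)·4028000/5989 = 581.26991.
deff = 1096.6006 / 581.26991 = 1.8866.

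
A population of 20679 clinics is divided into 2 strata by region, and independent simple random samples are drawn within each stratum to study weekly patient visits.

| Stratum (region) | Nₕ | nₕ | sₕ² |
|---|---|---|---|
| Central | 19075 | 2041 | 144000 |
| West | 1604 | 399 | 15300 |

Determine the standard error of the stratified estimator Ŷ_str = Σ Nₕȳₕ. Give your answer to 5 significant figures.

Var(Ŷ_str) = Σₕ Nₕ²(1 − fₕ)sₕ²/nₕ.
Central: 19075²·(1 − 2041/19075)·144000/2041 = 2.2924542 × 10^10.
West: 1604²·(1 − 399/1604)·15300/399 = 7.4115654 × 10^7.
Sum = 2.2998658 × 10^10.
SE = √(2.2998658 × 10^10) = 151650.

151650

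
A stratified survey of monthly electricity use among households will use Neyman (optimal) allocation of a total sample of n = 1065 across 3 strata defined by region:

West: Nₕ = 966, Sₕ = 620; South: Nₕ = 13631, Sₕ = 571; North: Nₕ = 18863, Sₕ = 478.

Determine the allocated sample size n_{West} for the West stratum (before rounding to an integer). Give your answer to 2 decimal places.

36.66

Neyman allocation: nₕ = n·NₕSₕ / Σⱼ NⱼSⱼ.
Σ NⱼSⱼ = 966·620 + 13631·571 + 18863·478 = 1.7398735 × 10^7.
n_{West} = 1065·966·620 / (1.7398735 × 10^7) = 36.66.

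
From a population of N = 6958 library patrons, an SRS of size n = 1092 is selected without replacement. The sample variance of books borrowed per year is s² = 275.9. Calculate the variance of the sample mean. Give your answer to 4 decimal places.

Under SRS without replacement, Var(ȳ) = (1 − f)·s²/n with f = n/N = 1092/6958 = 0.15694165.
Var(ȳ) = (1 − 0.15694165)·275.9/1092 = 0.84305835·0.25265568 = 0.21300348.

0.2130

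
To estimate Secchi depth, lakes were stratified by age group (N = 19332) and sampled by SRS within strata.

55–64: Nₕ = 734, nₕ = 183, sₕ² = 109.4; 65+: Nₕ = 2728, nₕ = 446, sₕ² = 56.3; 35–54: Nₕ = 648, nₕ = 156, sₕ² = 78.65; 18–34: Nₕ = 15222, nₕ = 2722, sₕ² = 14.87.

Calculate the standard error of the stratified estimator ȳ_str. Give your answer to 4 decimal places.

Var(ȳ_str) = Σₕ Wₕ²(1 − fₕ)sₕ²/nₕ with Wₕ = Nₕ/N, N = 19332.
55–64: Wₕ = 0.03796814; term = 0.03796814²·(1 − 0.24931880)·109.4/183 = 6.4693451 × 10^-4.
65+: Wₕ = 0.14111318; term = 0.14111318²·(1 − 0.16348974)·56.3/446 = 0.0021027129.
35–54: Wₕ = 0.03351955; term = 0.03351955²·(1 − 0.24074074)·78.65/156 = 4.3009131 × 10^-4.
18–34: Wₕ = 0.78739913; term = 0.78739913²·(1 − 0.17882013)·14.87/2722 = 0.0027813203.
Sum = 0.005961059.
SE = √(0.005961059) = 0.0772.

0.0772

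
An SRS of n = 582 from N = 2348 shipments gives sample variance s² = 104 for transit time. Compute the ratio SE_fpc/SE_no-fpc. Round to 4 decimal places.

f = n/N = 582/2348 = 0.24787053.
SE_no-fpc = √(s²/n) = 0.42272232; SE_fpc = √((1−f)s²/n) = 0.36660761.
Ratio = √(1−f) = 0.86725398.

0.8673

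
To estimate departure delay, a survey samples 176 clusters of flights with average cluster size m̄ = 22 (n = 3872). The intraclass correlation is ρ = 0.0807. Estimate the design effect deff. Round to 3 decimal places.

2.695

deff = 1 + (22 − 1)·0.0807 = 1 + 1.6947 = 2.6947.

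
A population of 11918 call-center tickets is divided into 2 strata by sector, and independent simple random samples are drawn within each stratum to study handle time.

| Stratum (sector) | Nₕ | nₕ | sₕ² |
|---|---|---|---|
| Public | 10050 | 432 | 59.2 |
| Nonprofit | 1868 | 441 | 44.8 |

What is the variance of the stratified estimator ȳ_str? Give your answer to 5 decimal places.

Var(ȳ_str) = Σₕ Wₕ²(1 − fₕ)sₕ²/nₕ with Wₕ = Nₕ/N, N = 11918.
Public: Wₕ = 0.84326229; term = 0.84326229²·(1 − 0.04298507)·59.2/432 = 0.093257127.
Nonprofit: Wₕ = 0.15673771; term = 0.15673771²·(1 − 0.23608137)·44.8/441 = 0.0019064855.
Sum = 0.095163613.

0.09516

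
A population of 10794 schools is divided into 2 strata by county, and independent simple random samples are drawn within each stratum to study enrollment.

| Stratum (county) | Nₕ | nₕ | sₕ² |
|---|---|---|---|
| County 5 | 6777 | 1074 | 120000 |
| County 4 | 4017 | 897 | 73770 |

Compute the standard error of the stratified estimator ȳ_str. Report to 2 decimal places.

6.78

Var(ȳ_str) = Σₕ Wₕ²(1 − fₕ)sₕ²/nₕ with Wₕ = Nₕ/N, N = 10794.
County 5: Wₕ = 0.62784880; term = 0.62784880²·(1 − 0.15847720)·120000/1074 = 37.06406.
County 4: Wₕ = 0.37215120; term = 0.37215120²·(1 − 0.22330097)·73770/897 = 8.8466519.
Sum = 45.910712.
SE = √(45.910712) = 6.78.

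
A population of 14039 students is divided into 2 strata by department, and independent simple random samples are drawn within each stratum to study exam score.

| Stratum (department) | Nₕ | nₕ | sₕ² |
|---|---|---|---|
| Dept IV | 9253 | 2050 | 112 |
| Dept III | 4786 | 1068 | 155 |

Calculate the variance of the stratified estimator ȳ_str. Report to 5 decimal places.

Var(ȳ_str) = Σₕ Wₕ²(1 − fₕ)sₕ²/nₕ with Wₕ = Nₕ/N, N = 14039.
Dept IV: Wₕ = 0.65909253; term = 0.65909253²·(1 − 0.22154977)·112/2050 = 0.018475142.
Dept III: Wₕ = 0.34090747; term = 0.34090747²·(1 − 0.22315086)·155/1068 = 0.013102983.
Sum = 0.031578125.

0.03158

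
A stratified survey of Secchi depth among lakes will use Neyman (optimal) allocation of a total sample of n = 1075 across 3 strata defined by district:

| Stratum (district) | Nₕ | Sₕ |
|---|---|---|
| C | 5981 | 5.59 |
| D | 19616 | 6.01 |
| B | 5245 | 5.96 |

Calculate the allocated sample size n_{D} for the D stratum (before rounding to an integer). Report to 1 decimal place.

Neyman allocation: nₕ = n·NₕSₕ / Σⱼ NⱼSⱼ.
Σ NⱼSⱼ = 5981·5.59 + 19616·6.01 + 5245·5.96 = 182586.15.
n_{D} = 1075·19616·6.01 / 182586.15 = 694.1.

694.1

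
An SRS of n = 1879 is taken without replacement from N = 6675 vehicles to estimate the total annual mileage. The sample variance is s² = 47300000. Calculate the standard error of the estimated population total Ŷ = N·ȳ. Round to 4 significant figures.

Var(Ŷ) = N²·Var(ȳ) = N²·(1 − n/N)·s²/n.
f = 1879/6675 = 0.28149813; Var(ȳ) = 0.71850187·47300000/1879 = 18086.822.
Var(Ŷ) = 6675² · 18086.822 = 8.0586966 × 10^11.
SE(Ŷ) = √(8.0586966 × 10^11) = 897700.

897700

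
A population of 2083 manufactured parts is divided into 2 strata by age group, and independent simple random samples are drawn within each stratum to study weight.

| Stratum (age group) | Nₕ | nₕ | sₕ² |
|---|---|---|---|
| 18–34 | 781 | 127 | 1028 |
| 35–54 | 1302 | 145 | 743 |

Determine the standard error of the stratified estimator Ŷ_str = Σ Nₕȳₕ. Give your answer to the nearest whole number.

3443

Var(Ŷ_str) = Σₕ Nₕ²(1 − fₕ)sₕ²/nₕ.
18–34: 781²·(1 − 127/781)·1028/127 = 4.1344541 × 10^6.
35–54: 1302²·(1 − 145/1302)·743/145 = 7.7190731 × 10^6.
Sum = 1.1853527 × 10^7.
SE = √(1.1853527 × 10^7) = 3443.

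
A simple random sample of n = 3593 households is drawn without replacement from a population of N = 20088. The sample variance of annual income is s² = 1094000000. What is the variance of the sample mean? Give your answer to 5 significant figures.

Under SRS without replacement, Var(ȳ) = (1 − f)·s²/n with f = n/N = 3593/20088 = 0.17886300.
Var(ȳ) = (1 − 0.17886300)·1094000000/3593 = 0.82113700·304480.94 = 250020.56.

250020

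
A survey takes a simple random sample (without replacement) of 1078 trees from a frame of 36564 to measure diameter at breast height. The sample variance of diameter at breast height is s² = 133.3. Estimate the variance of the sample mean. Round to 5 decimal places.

Under SRS without replacement, Var(ȳ) = (1 − f)·s²/n with f = n/N = 1078/36564 = 0.02948255.
Var(ȳ) = (1 − 0.02948255)·133.3/1078 = 0.97051745·0.12365492 = 0.12000925.

0.12001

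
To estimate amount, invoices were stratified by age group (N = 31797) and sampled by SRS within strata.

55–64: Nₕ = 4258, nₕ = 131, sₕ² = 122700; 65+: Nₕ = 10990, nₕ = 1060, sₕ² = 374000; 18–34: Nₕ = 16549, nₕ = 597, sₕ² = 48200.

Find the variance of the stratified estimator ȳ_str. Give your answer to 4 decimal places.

75.4441

Var(ȳ_str) = Σₕ Wₕ²(1 − fₕ)sₕ²/nₕ with Wₕ = Nₕ/N, N = 31797.
55–64: Wₕ = 0.13391200; term = 0.13391200²·(1 − 0.03076562)·122700/131 = 16.279501.
65+: Wₕ = 0.34563009; term = 0.34563009²·(1 − 0.09645132)·374000/1060 = 38.08381.
18–34: Wₕ = 0.52045790; term = 0.52045790²·(1 − 0.03607469)·48200/597 = 21.080811.
Sum = 75.444122.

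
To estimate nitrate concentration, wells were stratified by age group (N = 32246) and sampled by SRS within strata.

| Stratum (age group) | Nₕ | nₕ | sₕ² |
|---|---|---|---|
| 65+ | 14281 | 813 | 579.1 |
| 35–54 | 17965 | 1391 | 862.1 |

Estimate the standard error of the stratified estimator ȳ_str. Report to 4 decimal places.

0.5561

Var(ȳ_str) = Σₕ Wₕ²(1 − fₕ)sₕ²/nₕ with Wₕ = Nₕ/N, N = 32246.
65+: Wₕ = 0.44287664; term = 0.44287664²·(1 − 0.05692879)·579.1/813 = 0.1317568.
35–54: Wₕ = 0.55712336; term = 0.55712336²·(1 − 0.07742833)·862.1/1391 = 0.17747344.
Sum = 0.30923024.
SE = √(0.30923024) = 0.5561.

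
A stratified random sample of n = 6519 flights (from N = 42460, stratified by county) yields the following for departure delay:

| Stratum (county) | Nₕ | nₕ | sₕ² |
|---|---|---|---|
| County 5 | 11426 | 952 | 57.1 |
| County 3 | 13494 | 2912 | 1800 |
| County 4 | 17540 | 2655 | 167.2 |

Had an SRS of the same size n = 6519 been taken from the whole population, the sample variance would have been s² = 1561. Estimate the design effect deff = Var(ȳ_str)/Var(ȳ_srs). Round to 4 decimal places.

Var(ȳ_str) = Σ Wₕ²(1−fₕ)sₕ²/nₕ with Wₕ = Nₕ/42460:
  County 5: (11426/42460)²·(1−952/11426)·57.1/952 = 0.0039814931
  County 3: (13494/42460)²·(1−2912/13494)·1800/2912 = 0.048958671
  County 4: (17540/42460)²·(1−2655/17540)·167.2/2655 = 0.0091199025
  → Var(ȳ_str) = 0.062060067.
Var(ȳ_srs) = (1 − 6519/42460)·1561/6519 = 0.20268989.
deff = 0.062060067 / 0.20268989 = 0.3062.

0.3062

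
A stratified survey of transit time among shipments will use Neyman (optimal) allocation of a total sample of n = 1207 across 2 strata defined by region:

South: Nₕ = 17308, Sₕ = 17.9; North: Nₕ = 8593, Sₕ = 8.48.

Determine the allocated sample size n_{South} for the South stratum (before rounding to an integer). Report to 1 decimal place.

Neyman allocation: nₕ = n·NₕSₕ / Σⱼ NⱼSⱼ.
Σ NⱼSⱼ = 17308·17.9 + 8593·8.48 = 382681.84.
n_{South} = 1207·17308·17.9 / 382681.84 = 977.2.

977.2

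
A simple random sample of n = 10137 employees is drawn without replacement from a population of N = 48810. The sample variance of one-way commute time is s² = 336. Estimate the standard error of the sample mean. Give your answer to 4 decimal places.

Under SRS without replacement, Var(ȳ) = (1 − f)·s²/n with f = n/N = 10137/48810 = 0.20768285.
Var(ȳ) = (1 − 0.20768285)·336/10137 = 0.79231715·0.033145901 = 0.026262066.
SE(ȳ) = √(0.026262066) = 0.1621.

0.1621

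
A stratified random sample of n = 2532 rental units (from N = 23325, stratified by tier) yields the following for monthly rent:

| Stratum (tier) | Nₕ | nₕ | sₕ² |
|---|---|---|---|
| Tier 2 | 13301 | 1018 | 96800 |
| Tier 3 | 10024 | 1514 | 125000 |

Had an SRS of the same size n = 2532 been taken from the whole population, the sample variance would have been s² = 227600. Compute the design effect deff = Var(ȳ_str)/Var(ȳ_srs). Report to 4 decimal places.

0.5179

Var(ȳ_str) = Σ Wₕ²(1−fₕ)sₕ²/nₕ with Wₕ = Nₕ/23325:
  Tier 2: (13301/23325)²·(1−1018/13301)·96800/1018 = 28.554399
  Tier 3: (10024/23325)²·(1−1514/10024)·125000/1514 = 12.94528
  → Var(ȳ_str) = 41.499679.
Var(ȳ_srs) = (1 − 2532/23325)·227600/2532 = 80.131645.
deff = 41.499679 / 80.131645 = 0.5179.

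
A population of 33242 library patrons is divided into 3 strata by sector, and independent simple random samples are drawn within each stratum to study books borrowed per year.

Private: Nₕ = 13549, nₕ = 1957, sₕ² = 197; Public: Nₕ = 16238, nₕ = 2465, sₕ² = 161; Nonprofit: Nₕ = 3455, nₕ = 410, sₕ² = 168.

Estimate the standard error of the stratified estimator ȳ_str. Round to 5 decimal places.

Var(ȳ_str) = Σₕ Wₕ²(1 − fₕ)sₕ²/nₕ with Wₕ = Nₕ/N, N = 33242.
Private: Wₕ = 0.40758679; term = 0.40758679²·(1 − 0.14443870)·197/1957 = 0.014307598.
Public: Wₕ = 0.48847843; term = 0.48847843²·(1 − 0.15180441)·161/2465 = 0.013218913.
Nonprofit: Wₕ = 0.10393478; term = 0.10393478²·(1 − 0.11866860)·168/410 = 0.0039010946.
Sum = 0.031427606.
SE = √(0.031427606) = 0.17728.

0.17728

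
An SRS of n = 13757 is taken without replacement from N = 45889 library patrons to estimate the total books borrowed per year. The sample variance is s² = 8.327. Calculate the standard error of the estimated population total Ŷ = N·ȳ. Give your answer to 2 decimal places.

Var(Ŷ) = N²·Var(ȳ) = N²·(1 − n/N)·s²/n.
f = 13757/45889 = 0.29978862; Var(ȳ) = 0.70021138·8.327/13757 = 4.2383224 × 10^-4.
Var(Ŷ) = 45889² · (4.2383224 × 10^-4) = 892506.07.
SE(Ŷ) = √(892506.07) = 944.73.

944.73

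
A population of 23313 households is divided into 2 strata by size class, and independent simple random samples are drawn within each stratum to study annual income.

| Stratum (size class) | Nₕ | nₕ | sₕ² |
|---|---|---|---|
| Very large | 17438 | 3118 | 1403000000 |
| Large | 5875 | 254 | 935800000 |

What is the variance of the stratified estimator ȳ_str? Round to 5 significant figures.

Var(ȳ_str) = Σₕ Wₕ²(1 − fₕ)sₕ²/nₕ with Wₕ = Nₕ/N, N = 23313.
Very large: Wₕ = 0.74799468; term = 0.74799468²·(1 − 0.17880491)·1403000000/3118 = 206740.2.
Large: Wₕ = 0.25200532; term = 0.25200532²·(1 − 0.04323404)·935800000/254 = 223858.95.
Sum = 430599.15.

430600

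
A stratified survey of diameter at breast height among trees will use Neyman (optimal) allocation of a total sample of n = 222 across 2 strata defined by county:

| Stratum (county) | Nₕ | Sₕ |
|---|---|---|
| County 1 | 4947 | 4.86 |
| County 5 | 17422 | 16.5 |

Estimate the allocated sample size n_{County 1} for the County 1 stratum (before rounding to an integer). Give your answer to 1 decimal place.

17.1

Neyman allocation: nₕ = n·NₕSₕ / Σⱼ NⱼSⱼ.
Σ NⱼSⱼ = 4947·4.86 + 17422·16.5 = 311505.42.
n_{County 1} = 222·4947·4.86 / 311505.42 = 17.1.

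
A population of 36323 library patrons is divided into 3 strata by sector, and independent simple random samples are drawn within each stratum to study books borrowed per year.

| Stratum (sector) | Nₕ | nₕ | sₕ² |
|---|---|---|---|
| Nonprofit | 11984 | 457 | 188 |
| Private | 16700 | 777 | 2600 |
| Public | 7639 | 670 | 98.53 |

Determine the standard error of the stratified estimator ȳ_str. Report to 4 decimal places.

0.8505

Var(ȳ_str) = Σₕ Wₕ²(1 − fₕ)sₕ²/nₕ with Wₕ = Nₕ/N, N = 36323.
Nonprofit: Wₕ = 0.32992870; term = 0.32992870²·(1 − 0.03813418)·188/457 = 0.043072127.
Private: Wₕ = 0.45976379; term = 0.45976379²·(1 − 0.04652695)·2600/777 = 0.67441974.
Public: Wₕ = 0.21030752; term = 0.21030752²·(1 − 0.08770782)·98.53/670 = 0.0059338591.
Sum = 0.72342573.
SE = √(0.72342573) = 0.8505.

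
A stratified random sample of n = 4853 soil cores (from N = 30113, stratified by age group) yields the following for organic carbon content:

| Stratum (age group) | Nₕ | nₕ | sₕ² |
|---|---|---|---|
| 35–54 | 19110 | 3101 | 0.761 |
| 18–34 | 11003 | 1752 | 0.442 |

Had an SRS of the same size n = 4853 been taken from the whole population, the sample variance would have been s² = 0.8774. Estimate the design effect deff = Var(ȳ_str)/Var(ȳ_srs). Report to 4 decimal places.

0.7327

Var(ȳ_str) = Σ Wₕ²(1−fₕ)sₕ²/nₕ with Wₕ = Nₕ/30113:
  35–54: (19110/30113)²·(1−3101/19110)·0.761/3101 = 8.2794166 × 10^-5
  18–34: (11003/30113)²·(1−1752/11003)·0.442/1752 = 2.831913 × 10^-5
  → Var(ȳ_str) = 1.111133 × 10^-4.
Var(ȳ_srs) = (1 − 4853/30113)·0.8774/4853 = 1.5165847 × 10^-4.
deff = (1.111133 × 10^-4) / (1.5165847 × 10^-4) = 0.7327.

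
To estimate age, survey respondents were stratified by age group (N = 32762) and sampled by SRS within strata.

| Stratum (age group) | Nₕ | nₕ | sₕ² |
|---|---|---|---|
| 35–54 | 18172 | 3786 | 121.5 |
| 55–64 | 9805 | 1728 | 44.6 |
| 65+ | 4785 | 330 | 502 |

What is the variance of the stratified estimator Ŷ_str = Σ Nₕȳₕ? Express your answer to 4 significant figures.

4.286 × 10^7

Var(Ŷ_str) = Σₕ Nₕ²(1 − fₕ)sₕ²/nₕ.
35–54: 18172²·(1 − 3786/18172)·121.5/3786 = 8.3895459 × 10^6.
55–64: 9805²·(1 − 1728/9805)·44.6/1728 = 2.0440372 × 10^6.
65+: 4785²·(1 − 330/4785)·502/330 = 3.2427945 × 10^7.
Sum = 4.2861528 × 10^7.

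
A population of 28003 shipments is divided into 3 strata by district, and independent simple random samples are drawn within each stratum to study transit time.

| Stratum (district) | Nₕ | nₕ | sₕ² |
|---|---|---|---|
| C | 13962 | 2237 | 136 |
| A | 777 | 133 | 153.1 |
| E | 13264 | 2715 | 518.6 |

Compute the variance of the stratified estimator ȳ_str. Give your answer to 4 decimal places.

0.0475

Var(ȳ_str) = Σₕ Wₕ²(1 − fₕ)sₕ²/nₕ with Wₕ = Nₕ/N, N = 28003.
C: Wₕ = 0.49858944; term = 0.49858944²·(1 − 0.16022060)·136/2237 = 0.012691831.
A: Wₕ = 0.02774703; term = 0.02774703²·(1 − 0.17117117)·153.1/133 = 7.3454992 × 10^-4.
E: Wₕ = 0.47366354; term = 0.47366354²·(1 − 0.20468938)·518.6/2715 = 0.034083122.
Sum = 0.047509503.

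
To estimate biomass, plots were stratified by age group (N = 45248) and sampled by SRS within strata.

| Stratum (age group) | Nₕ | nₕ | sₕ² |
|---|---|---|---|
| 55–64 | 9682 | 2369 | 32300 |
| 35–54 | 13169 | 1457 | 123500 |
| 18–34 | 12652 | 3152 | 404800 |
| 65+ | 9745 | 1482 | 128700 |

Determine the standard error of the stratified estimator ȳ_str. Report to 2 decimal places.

4.22

Var(ȳ_str) = Σₕ Wₕ²(1 − fₕ)sₕ²/nₕ with Wₕ = Nₕ/N, N = 45248.
55–64: Wₕ = 0.21397631; term = 0.21397631²·(1 − 0.24468085)·32300/2369 = 0.47151915.
35–54: Wₕ = 0.29104049; term = 0.29104049²·(1 − 0.11063862)·123500/1457 = 6.3854645.
18–34: Wₕ = 0.27961457; term = 0.27961457²·(1 − 0.24913057)·404800/3152 = 7.5394264.
65+: Wₕ = 0.21536864; term = 0.21536864²·(1 − 0.15207799)·128700/1482 = 3.4154754.
Sum = 17.811885.
SE = √(17.811885) = 4.22.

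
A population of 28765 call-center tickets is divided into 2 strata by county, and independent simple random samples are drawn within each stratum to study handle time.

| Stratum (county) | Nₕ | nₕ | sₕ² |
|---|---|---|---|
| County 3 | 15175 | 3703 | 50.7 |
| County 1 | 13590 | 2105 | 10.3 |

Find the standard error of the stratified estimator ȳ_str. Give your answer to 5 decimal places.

0.06167

Var(ȳ_str) = Σₕ Wₕ²(1 − fₕ)sₕ²/nₕ with Wₕ = Nₕ/N, N = 28765.
County 3: Wₕ = 0.52755084; term = 0.52755084²·(1 − 0.24401977)·50.7/3703 = 0.0028806688.
County 1: Wₕ = 0.47244916; term = 0.47244916²·(1 − 0.15489330)·10.3/2105 = 9.2301089 × 10^-4.
Sum = 0.0038036797.
SE = √(0.0038036797) = 0.06167.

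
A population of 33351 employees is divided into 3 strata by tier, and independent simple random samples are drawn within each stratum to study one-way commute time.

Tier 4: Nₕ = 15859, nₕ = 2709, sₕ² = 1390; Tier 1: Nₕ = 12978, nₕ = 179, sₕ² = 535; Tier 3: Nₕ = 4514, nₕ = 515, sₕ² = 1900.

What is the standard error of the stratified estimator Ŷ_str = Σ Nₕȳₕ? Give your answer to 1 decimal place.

25885.6

Var(Ŷ_str) = Σₕ Nₕ²(1 − fₕ)sₕ²/nₕ.
Tier 4: 15859²·(1 − 2709/15859)·1390/2709 = 1.0700581 × 10^8.
Tier 1: 12978²·(1 − 179/12978)·535/179 = 4.9646034 × 10^8.
Tier 3: 4514²·(1 − 515/4514)·1900/515 = 6.6597715 × 10^7.
Sum = 6.7006387 × 10^8.
SE = √(6.7006387 × 10^8) = 25885.6.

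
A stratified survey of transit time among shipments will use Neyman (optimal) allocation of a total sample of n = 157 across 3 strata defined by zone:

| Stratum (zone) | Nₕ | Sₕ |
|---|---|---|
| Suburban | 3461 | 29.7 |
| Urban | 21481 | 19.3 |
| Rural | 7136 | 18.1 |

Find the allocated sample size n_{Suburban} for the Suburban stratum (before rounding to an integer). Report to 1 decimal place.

25.0

Neyman allocation: nₕ = n·NₕSₕ / Σⱼ NⱼSⱼ.
Σ NⱼSⱼ = 3461·29.7 + 21481·19.3 + 7136·18.1 = 646536.6.
n_{Suburban} = 157·3461·29.7 / 646536.6 = 25.0.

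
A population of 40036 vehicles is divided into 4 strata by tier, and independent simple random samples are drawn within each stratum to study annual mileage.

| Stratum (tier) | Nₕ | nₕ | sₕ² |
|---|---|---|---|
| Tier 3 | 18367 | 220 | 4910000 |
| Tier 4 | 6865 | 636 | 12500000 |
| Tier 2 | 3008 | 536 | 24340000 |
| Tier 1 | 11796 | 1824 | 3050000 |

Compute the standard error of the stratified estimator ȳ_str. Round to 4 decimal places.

Var(ȳ_str) = Σₕ Wₕ²(1 − fₕ)sₕ²/nₕ with Wₕ = Nₕ/N, N = 40036.
Tier 3: Wₕ = 0.45876211; term = 0.45876211²·(1 − 0.01197800)·4910000/220 = 4640.8819.
Tier 4: Wₕ = 0.17147068; term = 0.17147068²·(1 − 0.09264385)·12500000/636 = 524.33688.
Tier 2: Wₕ = 0.07513238; term = 0.07513238²·(1 − 0.17819149)·24340000/536 = 210.65934.
Tier 1: Wₕ = 0.29463483; term = 0.29463483²·(1 − 0.15462869)·3050000/1824 = 122.71303.
Sum = 5498.5912.
SE = √(5498.5912) = 74.1525.

74.1525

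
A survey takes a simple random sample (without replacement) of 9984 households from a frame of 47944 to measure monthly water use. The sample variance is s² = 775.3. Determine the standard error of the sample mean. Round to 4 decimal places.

0.2480

Under SRS without replacement, Var(ȳ) = (1 − f)·s²/n with f = n/N = 9984/47944 = 0.20824295.
Var(ȳ) = (1 − 0.20824295)·775.3/9984 = 0.79175705·0.077654247 = 0.061483297.
SE(ȳ) = √(0.061483297) = 0.2480.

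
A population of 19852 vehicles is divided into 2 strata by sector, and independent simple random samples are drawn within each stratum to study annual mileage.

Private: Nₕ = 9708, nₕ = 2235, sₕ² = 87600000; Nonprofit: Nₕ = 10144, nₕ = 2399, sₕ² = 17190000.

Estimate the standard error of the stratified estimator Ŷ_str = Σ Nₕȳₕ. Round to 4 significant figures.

Var(Ŷ_str) = Σₕ Nₕ²(1 − fₕ)sₕ²/nₕ.
Private: 9708²·(1 − 2235/9708)·87600000/2235 = 2.8434875 × 10^12.
Nonprofit: 10144²·(1 − 2399/10144)·17190000/2399 = 5.6295838 × 10^11.
Sum = 3.4064459 × 10^12.
SE = √(3.4064459 × 10^12) = 1.846 × 10^6.

1.846 × 10^6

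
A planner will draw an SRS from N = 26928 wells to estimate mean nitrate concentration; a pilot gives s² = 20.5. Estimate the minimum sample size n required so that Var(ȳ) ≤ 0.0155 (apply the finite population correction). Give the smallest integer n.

Without fpc, n₀ = s²/D = 20.5/0.0155 = 1322.5806.
With fpc, (1 − n/N)·s²/n ≤ D requires n ≥ n₀/(1 + n₀/N) = 1322.5806/(1 + 1322.5806/26928) = 1260.6626.
Rounding up, n = 1261.

1261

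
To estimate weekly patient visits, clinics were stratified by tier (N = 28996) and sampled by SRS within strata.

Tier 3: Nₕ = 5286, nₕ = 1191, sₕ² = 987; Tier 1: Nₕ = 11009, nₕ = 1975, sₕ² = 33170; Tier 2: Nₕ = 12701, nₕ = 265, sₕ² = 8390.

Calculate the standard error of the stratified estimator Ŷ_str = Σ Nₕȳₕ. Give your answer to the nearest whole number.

Var(Ŷ_str) = Σₕ Nₕ²(1 − fₕ)sₕ²/nₕ.
Tier 3: 5286²·(1 − 1191/5286)·987/1191 = 1.7938514 × 10^7.
Tier 1: 11009²·(1 − 1975/11009)·33170/1975 = 1.6703456 × 10^9.
Tier 2: 12701²·(1 − 265/12701)·8390/265 = 5.0007451 × 10^9.
Sum = 6.6890292 × 10^9.
SE = √(6.6890292 × 10^9) = 81786.

81786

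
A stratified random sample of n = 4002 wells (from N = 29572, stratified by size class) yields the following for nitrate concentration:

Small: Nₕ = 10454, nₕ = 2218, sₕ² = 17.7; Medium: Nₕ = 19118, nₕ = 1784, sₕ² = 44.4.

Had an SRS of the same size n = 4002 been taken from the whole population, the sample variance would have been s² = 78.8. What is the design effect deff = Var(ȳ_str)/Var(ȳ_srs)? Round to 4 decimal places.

0.6001

Var(ȳ_str) = Σ Wₕ²(1−fₕ)sₕ²/nₕ with Wₕ = Nₕ/29572:
  Small: (10454/29572)²·(1−2218/10454)·17.7/2218 = 7.8568627 × 10^-4
  Medium: (19118/29572)²·(1−1784/19118)·44.4/1784 = 0.0094312221
  → Var(ȳ_str) = 0.010216908.
Var(ȳ_srs) = (1 − 4002/29572)·78.8/4002 = 0.017025472.
deff = 0.010216908 / 0.017025472 = 0.6001.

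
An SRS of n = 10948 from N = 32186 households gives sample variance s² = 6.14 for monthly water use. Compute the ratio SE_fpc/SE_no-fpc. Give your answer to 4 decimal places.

0.8123

f = n/N = 10948/32186 = 0.34014789.
SE_no-fpc = √(s²/n) = 0.023681914; SE_fpc = √((1−f)s²/n) = 0.019237122.
Ratio = √(1−f) = 0.81231282.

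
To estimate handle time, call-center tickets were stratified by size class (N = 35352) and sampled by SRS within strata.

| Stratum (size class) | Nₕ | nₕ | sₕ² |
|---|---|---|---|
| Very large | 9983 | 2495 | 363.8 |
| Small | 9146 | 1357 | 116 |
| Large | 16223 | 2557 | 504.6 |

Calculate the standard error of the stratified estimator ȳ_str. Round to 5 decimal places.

Var(ȳ_str) = Σₕ Wₕ²(1 − fₕ)sₕ²/nₕ with Wₕ = Nₕ/N, N = 35352.
Very large: Wₕ = 0.28238855; term = 0.28238855²·(1 − 0.24992487)·363.8/2495 = 0.0087214978.
Small: Wₕ = 0.25871238; term = 0.25871238²·(1 − 0.14837087)·116/1357 = 0.0048726259.
Large: Wₕ = 0.45889907; term = 0.45889907²·(1 − 0.15761573)·504.6/2557 = 0.035007502.
Sum = 0.048601626.
SE = √(0.048601626) = 0.22046.

0.22046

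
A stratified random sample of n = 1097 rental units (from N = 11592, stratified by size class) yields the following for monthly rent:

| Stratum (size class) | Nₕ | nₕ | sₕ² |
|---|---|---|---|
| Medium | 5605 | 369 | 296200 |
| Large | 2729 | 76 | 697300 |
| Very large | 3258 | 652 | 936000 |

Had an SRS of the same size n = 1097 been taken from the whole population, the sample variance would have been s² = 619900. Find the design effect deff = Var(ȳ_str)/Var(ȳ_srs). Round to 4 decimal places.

Var(ȳ_str) = Σ Wₕ²(1−fₕ)sₕ²/nₕ with Wₕ = Nₕ/11592:
  Medium: (5605/11592)²·(1−369/5605)·296200/369 = 175.31424
  Large: (2729/11592)²·(1−76/2729)·697300/76 = 494.34496
  Very large: (3258/11592)²·(1−652/3258)·936000/652 = 90.706205
  → Var(ȳ_str) = 760.36541.
Var(ȳ_srs) = (1 − 1097/11592)·619900/1097 = 511.61006.
deff = 760.36541 / 511.61006 = 1.4862.

1.4862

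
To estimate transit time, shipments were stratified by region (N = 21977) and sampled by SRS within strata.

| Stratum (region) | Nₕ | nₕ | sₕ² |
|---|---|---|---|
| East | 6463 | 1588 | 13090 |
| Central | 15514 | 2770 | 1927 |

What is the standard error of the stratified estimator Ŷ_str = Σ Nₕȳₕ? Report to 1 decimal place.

Var(Ŷ_str) = Σₕ Nₕ²(1 − fₕ)sₕ²/nₕ.
East: 6463²·(1 − 1588/6463)·13090/1588 = 2.5971553 × 10^8.
Central: 15514²·(1 − 2770/15514)·1927/2770 = 1.3754078 × 10^8.
Sum = 3.9725631 × 10^8.
SE = √(3.9725631 × 10^8) = 19931.3.

19931.3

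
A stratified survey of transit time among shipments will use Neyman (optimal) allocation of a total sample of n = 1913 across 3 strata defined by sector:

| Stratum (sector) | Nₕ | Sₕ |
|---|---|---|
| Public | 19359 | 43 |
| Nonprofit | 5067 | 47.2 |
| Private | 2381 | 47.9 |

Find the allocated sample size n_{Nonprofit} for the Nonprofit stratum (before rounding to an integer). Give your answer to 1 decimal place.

Neyman allocation: nₕ = n·NₕSₕ / Σⱼ NⱼSⱼ.
Σ NⱼSⱼ = 19359·43 + 5067·47.2 + 2381·47.9 = 1.1856493 × 10^6.
n_{Nonprofit} = 1913·5067·47.2 / (1.1856493 × 10^6) = 385.9.

385.9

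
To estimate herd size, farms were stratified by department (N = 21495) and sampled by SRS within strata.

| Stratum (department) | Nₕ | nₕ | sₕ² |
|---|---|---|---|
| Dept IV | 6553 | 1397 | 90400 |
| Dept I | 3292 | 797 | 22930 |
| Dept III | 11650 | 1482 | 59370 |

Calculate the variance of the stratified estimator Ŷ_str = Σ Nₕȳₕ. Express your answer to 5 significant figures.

Var(Ŷ_str) = Σₕ Nₕ²(1 − fₕ)sₕ²/nₕ.
Dept IV: 6553²·(1 − 1397/6553)·90400/1397 = 2.1863773 × 10^9.
Dept I: 3292²·(1 − 797/3292)·22930/797 = 2.3630674 × 10^8.
Dept III: 11650²·(1 − 1482/11650)·59370/1482 = 4.7454818 × 10^9.
Sum = 7.1681658 × 10^9.

7.1682 × 10^9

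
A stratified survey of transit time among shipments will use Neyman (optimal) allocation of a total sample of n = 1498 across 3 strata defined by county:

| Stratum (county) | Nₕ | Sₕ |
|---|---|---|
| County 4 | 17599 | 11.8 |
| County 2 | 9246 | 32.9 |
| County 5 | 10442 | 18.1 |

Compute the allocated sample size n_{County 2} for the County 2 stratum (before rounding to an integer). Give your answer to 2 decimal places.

650.17

Neyman allocation: nₕ = n·NₕSₕ / Σⱼ NⱼSⱼ.
Σ NⱼSⱼ = 17599·11.8 + 9246·32.9 + 10442·18.1 = 700861.8.
n_{County 2} = 1498·9246·32.9 / 700861.8 = 650.17.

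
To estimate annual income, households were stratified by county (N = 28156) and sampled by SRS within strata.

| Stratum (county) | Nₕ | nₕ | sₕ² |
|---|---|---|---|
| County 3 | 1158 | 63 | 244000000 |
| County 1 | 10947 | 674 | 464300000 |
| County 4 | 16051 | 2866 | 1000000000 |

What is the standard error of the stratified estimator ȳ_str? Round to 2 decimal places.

443.92

Var(ȳ_str) = Σₕ Wₕ²(1 − fₕ)sₕ²/nₕ with Wₕ = Nₕ/N, N = 28156.
County 3: Wₕ = 0.04112800; term = 0.04112800²·(1 − 0.05440415)·244000000/63 = 6194.8393.
County 1: Wₕ = 0.38879812; term = 0.38879812²·(1 − 0.06156938)·464300000/674 = 97721.31.
County 4: Wₕ = 0.57007387; term = 0.57007387²·(1 − 0.17855585)·1000000000/2866 = 93145.983.
Sum = 197062.13.
SE = √(197062.13) = 443.92.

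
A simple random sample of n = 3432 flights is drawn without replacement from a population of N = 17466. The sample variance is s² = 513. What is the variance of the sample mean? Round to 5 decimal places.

Under SRS without replacement, Var(ȳ) = (1 − f)·s²/n with f = n/N = 3432/17466 = 0.19649605.
Var(ȳ) = (1 − 0.19649605)·513/3432 = 0.80350395·0.14947552 = 0.12010417.

0.12010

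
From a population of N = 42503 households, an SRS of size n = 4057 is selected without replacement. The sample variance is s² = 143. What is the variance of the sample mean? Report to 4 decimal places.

Under SRS without replacement, Var(ȳ) = (1 − f)·s²/n with f = n/N = 4057/42503 = 0.09545209.
Var(ȳ) = (1 − 0.09545209)·143/4057 = 0.90454791·0.03524772 = 0.031883252.

0.0319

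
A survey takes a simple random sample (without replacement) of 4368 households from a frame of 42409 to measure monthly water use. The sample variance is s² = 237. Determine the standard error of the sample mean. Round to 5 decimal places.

Under SRS without replacement, Var(ȳ) = (1 − f)·s²/n with f = n/N = 4368/42409 = 0.10299701.
Var(ȳ) = (1 − 0.10299701)·237/4368 = 0.89700299·0.054258242 = 0.048669805.
SE(ȳ) = √(0.048669805) = 0.22061.

0.22061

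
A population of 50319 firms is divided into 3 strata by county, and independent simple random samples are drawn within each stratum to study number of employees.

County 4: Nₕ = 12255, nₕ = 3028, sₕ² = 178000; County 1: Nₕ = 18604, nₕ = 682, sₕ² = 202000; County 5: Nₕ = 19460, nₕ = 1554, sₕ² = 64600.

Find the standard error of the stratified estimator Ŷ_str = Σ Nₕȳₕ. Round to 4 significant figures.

346200

Var(Ŷ_str) = Σₕ Nₕ²(1 − fₕ)sₕ²/nₕ.
County 4: 12255²·(1 − 3028/12255)·178000/3028 = 6.6471881 × 10^9.
County 1: 18604²·(1 − 682/18604)·202000/682 = 9.875516 × 10^10.
County 5: 19460²·(1 − 1554/19460)·64600/1554 = 1.4485147 × 10^10.
Sum = 1.198875 × 10^11.
SE = √(1.198875 × 10^11) = 346200.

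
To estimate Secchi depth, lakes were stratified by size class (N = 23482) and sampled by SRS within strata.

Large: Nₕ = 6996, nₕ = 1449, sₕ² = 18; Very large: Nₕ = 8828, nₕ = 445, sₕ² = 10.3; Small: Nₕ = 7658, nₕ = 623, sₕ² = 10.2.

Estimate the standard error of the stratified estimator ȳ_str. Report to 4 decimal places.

0.0747

Var(ȳ_str) = Σₕ Wₕ²(1 − fₕ)sₕ²/nₕ with Wₕ = Nₕ/N, N = 23482.
Large: Wₕ = 0.29793033; term = 0.29793033²·(1 − 0.20711835)·18/1449 = 8.7426264 × 10^-4.
Very large: Wₕ = 0.37594753; term = 0.37594753²·(1 − 0.05040779)·10.3/445 = 0.003106482.
Small: Wₕ = 0.32612214; term = 0.32612214²·(1 − 0.08135283)·10.2/623 = 0.0015996369.
Sum = 0.0055803815.
SE = √(0.0055803815) = 0.0747.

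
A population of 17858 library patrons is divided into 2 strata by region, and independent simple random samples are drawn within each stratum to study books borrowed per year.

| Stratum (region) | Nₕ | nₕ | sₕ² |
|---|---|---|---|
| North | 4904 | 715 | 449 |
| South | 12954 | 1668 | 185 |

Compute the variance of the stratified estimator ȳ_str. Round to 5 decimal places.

0.09130

Var(ȳ_str) = Σₕ Wₕ²(1 − fₕ)sₕ²/nₕ with Wₕ = Nₕ/N, N = 17858.
North: Wₕ = 0.27461082; term = 0.27461082²·(1 − 0.14579935)·449/715 = 0.040451579.
South: Wₕ = 0.72538918; term = 0.72538918²·(1 − 0.12876332)·185/1668 = 0.050845671.
Sum = 0.09129725.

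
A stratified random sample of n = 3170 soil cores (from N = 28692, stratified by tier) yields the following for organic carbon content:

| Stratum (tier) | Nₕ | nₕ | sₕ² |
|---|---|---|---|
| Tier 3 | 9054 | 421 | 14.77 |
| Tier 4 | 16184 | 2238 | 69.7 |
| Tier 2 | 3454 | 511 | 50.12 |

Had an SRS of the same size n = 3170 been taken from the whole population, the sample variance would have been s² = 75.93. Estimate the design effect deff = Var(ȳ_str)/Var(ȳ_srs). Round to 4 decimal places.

Var(ȳ_str) = Σ Wₕ²(1−fₕ)sₕ²/nₕ with Wₕ = Nₕ/28692:
  Tier 3: (9054/28692)²·(1−421/9054)·14.77/421 = 0.0033310334
  Tier 4: (16184/28692)²·(1−2238/16184)·69.7/2238 = 0.0085385983
  Tier 2: (3454/28692)²·(1−511/3454)·50.12/511 = 0.0012111031
  → Var(ȳ_str) = 0.013080735.
Var(ȳ_srs) = (1 − 3170/28692)·75.93/3170 = 0.021306299.
deff = 0.013080735 / 0.021306299 = 0.6139.

0.6139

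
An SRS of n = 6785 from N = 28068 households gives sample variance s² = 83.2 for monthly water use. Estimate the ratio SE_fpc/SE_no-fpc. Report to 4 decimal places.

f = n/N = 6785/28068 = 0.24173436.
SE_no-fpc = √(s²/n) = 0.11073547; SE_fpc = √((1−f)s²/n) = 0.096426727.
Ratio = √(1−f) = 0.87078450.

0.8708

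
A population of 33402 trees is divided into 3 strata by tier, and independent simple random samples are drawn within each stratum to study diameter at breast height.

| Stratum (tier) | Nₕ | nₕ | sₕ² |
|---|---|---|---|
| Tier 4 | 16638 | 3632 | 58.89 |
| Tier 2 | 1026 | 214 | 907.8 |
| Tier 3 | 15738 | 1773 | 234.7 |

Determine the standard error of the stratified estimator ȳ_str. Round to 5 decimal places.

0.17997

Var(ȳ_str) = Σₕ Wₕ²(1 − fₕ)sₕ²/nₕ with Wₕ = Nₕ/N, N = 33402.
Tier 4: Wₕ = 0.49811389; term = 0.49811389²·(1 − 0.21829547)·58.89/3632 = 0.0031448189.
Tier 2: Wₕ = 0.03071672; term = 0.03071672²·(1 − 0.20857700)·907.8/214 = 0.0031676329.
Tier 3: Wₕ = 0.47116939; term = 0.47116939²·(1 − 0.11265726)·234.7/1773 = 0.026076536.
Sum = 0.032388988.
SE = √(0.032388988) = 0.17997.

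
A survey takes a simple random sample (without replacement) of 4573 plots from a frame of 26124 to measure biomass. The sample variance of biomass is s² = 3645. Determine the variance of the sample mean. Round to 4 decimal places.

Under SRS without replacement, Var(ȳ) = (1 − f)·s²/n with f = n/N = 4573/26124 = 0.17504976.
Var(ȳ) = (1 − 0.17504976)·3645/4573 = 0.82495024·0.79706976 = 0.65754289.

0.6575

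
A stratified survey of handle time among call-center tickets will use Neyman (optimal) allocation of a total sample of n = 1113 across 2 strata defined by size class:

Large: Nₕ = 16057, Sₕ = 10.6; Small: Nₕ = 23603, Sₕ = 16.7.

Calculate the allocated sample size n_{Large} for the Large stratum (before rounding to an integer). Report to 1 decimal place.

335.7

Neyman allocation: nₕ = n·NₕSₕ / Σⱼ NⱼSⱼ.
Σ NⱼSⱼ = 16057·10.6 + 23603·16.7 = 564374.3.
n_{Large} = 1113·16057·10.6 / 564374.3 = 335.7.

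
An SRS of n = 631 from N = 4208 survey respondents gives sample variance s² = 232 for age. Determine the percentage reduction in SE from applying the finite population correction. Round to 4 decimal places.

f = n/N = 631/4208 = 0.14995247.
SE_no-fpc = √(s²/n) = 0.60635828; SE_fpc = √((1−f)s²/n) = 0.55905034.
Ratio = √(1−f) = 0.92198022. Reduction = 100·(1 − 0.92198022) = 7.8020%.

7.8020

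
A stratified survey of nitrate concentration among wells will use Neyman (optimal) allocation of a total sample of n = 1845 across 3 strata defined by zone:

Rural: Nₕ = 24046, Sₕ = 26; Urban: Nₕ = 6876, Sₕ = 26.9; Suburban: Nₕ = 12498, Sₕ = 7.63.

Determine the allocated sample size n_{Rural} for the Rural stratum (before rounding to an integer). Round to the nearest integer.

1274

Neyman allocation: nₕ = n·NₕSₕ / Σⱼ NⱼSⱼ.
Σ NⱼSⱼ = 24046·26 + 6876·26.9 + 12498·7.63 = 905520.14.
n_{Rural} = 1845·24046·26 / 905520.14 = 1274.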